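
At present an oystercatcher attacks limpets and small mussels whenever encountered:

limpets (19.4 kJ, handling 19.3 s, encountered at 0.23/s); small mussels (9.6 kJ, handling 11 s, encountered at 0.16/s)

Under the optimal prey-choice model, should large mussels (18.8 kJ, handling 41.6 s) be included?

No

On limpets and small mussels alone, R = ΣλE/(1+Σλh) = 5.998/7.199 = 0.8332 kJ/s.
large mussels: E/h = 18.8/41.6 = 0.4519 kJ/s.
0.4519 < 0.8332, so adding large mussels would lower the average — exclude it.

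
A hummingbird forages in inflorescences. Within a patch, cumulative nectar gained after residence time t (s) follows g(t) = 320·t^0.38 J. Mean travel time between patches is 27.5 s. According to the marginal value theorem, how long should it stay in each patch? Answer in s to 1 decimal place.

Maximise g(t)/(T+t): set derivative to zero → g'(t)(T+t) = g(t).
g'(t) = 0.38·320·t^-0.62. Setting 0.38·320·t^-0.62 = 320·t^0.38/(27.5+t) gives 0.38(27.5+t) = t, so 0.62·t = 0.38×27.5.
t* = 0.38×27.5/0.62 = 16.85 s.

16.9 s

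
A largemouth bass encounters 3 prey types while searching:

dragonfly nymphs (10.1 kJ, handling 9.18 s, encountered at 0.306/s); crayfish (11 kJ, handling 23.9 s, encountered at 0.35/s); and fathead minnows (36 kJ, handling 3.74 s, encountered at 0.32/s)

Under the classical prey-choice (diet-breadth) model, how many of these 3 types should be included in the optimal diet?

E/h in descending order: fathead minnows 9.63, dragonfly nymphs 1.1, crayfish 0.46 kJ/s. The optimal diet is the largest prefix of this list for which every included type satisfies E_i/h_i > R on the types above it.
Rate on top 1: 5.244. dragonfly nymphs: 1.1 < 5.244 → exclude; stop.
Optimal diet: fathead minnows — 1 of 3 types.

1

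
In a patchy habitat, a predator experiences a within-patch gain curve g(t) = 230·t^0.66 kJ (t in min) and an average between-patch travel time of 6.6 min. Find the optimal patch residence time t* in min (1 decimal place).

12.8 min

By the marginal value theorem, leave when the instantaneous gain rate g'(t) equals the habitat-wide average g(t)/(T + t).
g'(t) = 0.66·230·t^-0.34. Setting 0.66·230·t^-0.34 = 230·t^0.66/(6.6+t) gives 0.66(6.6+t) = t, so 0.34·t = 0.66×6.6.
t* = 0.66×6.6/0.34 = 12.81 min.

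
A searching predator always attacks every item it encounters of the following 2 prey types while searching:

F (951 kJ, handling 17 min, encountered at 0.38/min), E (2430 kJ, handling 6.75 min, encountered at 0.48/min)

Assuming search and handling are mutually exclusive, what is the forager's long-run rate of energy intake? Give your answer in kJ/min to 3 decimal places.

142.783 kJ/min

Energy encountered per unit search time: 0.38×951 + 0.48×2430 = 1528 kJ/min.
Handling time per unit search time: 0.38×17 + 0.48×6.75 = 9.7.
Rate = 1528/(1 + 9.7) = 142.8 kJ/min.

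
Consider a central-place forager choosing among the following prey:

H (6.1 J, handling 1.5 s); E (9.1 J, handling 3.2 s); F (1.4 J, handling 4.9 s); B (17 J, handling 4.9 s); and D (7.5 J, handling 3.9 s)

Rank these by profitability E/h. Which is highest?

In descending order of E/h:
H: 6.1/1.5 = 4.07 J/s
B: 17/4.9 = 3.47 J/s
E: 9.1/3.2 = 2.84 J/s
D: 7.5/3.9 = 1.92 J/s
F: 1.4/4.9 = 0.286 J/s

H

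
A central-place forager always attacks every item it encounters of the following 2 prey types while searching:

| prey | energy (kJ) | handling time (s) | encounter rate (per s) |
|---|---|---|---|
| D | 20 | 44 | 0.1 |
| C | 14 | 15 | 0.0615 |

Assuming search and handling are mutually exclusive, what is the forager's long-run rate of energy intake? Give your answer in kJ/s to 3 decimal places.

R = (0.1×20 + 0.0615×14) / (1 + 0.1×44 + 0.0615×15) = 2.861/6.323 = 0.4525 kJ/s.

0.453 kJ/s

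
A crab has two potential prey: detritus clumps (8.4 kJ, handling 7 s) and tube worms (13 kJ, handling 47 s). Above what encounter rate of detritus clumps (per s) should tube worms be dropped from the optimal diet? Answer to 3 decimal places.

Drop tube worms once their profitability E₂/h₂ falls below the rate achievable on detritus clumps alone: E₂/h₂ = λE₁/(1 + λh₁).
Solve for λ: λE₁h₂ = E₂(1 + λh₁) → λ(E₁h₂ − E₂h₁) = E₂ → λ = E₂/(E₁h₂ − E₂h₁).
λ = 13/(8.4×47 − 13×7) = 13/303.8 = 0.04279 per s.

0.043 per s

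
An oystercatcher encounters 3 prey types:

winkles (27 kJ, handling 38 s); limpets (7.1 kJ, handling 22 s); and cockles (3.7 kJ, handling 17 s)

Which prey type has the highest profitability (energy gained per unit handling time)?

winkles

In descending order of E/h:
winkles: 27/38 = 0.711 kJ/s
limpets: 7.1/22 = 0.323 kJ/s
cockles: 3.7/17 = 0.218 kJ/s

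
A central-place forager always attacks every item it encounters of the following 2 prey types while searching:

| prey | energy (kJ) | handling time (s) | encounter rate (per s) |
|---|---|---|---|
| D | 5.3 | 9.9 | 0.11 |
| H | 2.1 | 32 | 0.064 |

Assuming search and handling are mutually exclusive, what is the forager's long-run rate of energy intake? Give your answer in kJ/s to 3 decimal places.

0.173 kJ/s

R = (0.11×5.3 + 0.064×2.1) / (1 + 0.11×9.9 + 0.064×32) = 0.7174/4.137 = 0.1734 kJ/s.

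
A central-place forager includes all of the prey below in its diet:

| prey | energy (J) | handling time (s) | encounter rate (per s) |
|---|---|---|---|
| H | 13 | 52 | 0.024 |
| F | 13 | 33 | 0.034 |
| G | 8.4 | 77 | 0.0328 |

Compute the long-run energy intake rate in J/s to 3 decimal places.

0.175 J/s

R = Σλ_iE_i / (1 + Σλ_ih_i)
Numerator: 0.024×13 + 0.034×13 + 0.0328×8.4 = 1.03
Denominator: 1 + 0.024×52 + 0.034×33 + 0.0328×77 = 5.896
R = 1.03/5.896 = 0.1746 J/s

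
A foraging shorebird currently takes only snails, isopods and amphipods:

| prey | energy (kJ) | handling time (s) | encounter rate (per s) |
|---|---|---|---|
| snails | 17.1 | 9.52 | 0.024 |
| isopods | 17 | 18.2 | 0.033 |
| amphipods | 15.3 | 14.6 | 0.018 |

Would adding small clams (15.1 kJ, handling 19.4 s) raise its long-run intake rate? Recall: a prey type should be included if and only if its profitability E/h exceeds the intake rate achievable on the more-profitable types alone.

Current rate: (0.024×17.1 + 0.033×17 + 0.018×15.3)/(1 + 0.024×9.52 + 0.033×18.2 + 0.018×14.6) = 0.596 kJ/s.
Profitability of small clams: 15.1/19.4 = 0.7784 kJ/s.
0.7784 > 0.596, so adding small clams raises the average — include it.

Yes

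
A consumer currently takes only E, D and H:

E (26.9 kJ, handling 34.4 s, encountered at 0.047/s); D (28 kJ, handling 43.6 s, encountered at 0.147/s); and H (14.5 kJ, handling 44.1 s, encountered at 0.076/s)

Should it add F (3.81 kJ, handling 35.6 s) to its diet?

On E, D and H alone, R = ΣλE/(1+Σλh) = 6.482/12.38 = 0.5237 kJ/s.
F: E/h = 3.81/35.6 = 0.107 kJ/s.
0.107 < 0.5237, so adding F would lower the average — exclude it.

No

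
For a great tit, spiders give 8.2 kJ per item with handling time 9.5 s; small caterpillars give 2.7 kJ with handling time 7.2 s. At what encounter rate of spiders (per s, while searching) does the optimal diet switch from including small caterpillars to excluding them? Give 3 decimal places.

At the threshold, the rate on spiders alone equals the profitability of small caterpillars: λ·8.2/(1 + λ·9.5) = 2.7/7.2 = 0.375.
Rearranging, λ(8.2 − 0.375×9.5) = 0.375, so λ = 0.375/4.637 = 0.08086 per s.

0.081 per s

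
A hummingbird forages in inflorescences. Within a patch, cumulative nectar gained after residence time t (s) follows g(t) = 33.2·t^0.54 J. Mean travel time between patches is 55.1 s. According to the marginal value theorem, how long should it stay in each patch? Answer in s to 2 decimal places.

Optimal t* satisfies g'(t*) = g(t*)/(T + t*).
g'(t) = 0.54·33.2·t^-0.46. Setting 0.54·33.2·t^-0.46 = 33.2·t^0.54/(55.1+t) gives 0.54(55.1+t) = t, so 0.46·t = 0.54×55.1.
t* = 0.54×55.1/0.46 = 64.68 s.

64.68 s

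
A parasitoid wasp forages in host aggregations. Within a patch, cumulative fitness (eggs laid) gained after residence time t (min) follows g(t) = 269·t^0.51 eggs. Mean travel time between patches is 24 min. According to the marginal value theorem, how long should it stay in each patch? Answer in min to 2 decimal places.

Optimal t* satisfies g'(t*) = g(t*)/(T + t*).
g'(t) = 0.51·269·t^-0.49. Setting 0.51·269·t^-0.49 = 269·t^0.51/(24+t) gives 0.51(24+t) = t, so 0.49·t = 0.51×24.
t* = 0.51×24/0.49 = 24.98 min.

24.98 min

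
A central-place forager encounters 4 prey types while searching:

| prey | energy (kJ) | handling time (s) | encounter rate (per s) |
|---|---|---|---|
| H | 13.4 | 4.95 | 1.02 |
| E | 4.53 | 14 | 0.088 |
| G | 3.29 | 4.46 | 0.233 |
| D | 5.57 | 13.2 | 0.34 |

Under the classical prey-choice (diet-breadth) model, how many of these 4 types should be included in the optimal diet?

1

E/h in descending order: H 2.71, G 0.738, D 0.422, E 0.324 kJ/s. The optimal diet is the largest prefix of this list for which every included type satisfies E_i/h_i > R on the types above it.
Rate on top 1: 2.26. G: 0.738 < 2.26 → exclude; stop.
Optimal diet: H — 1 of 4 types.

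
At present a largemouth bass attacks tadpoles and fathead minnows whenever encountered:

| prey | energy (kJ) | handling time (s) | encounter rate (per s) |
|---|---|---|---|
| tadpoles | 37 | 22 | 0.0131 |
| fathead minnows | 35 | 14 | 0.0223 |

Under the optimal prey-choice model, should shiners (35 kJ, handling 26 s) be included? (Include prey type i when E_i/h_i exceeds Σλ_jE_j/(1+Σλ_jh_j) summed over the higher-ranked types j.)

Yes

Current rate: (0.0131×37 + 0.0223×35)/(1 + 0.0131×22 + 0.0223×14) = 0.7906 kJ/s.
shiners: E/h = 35/26 = 1.346 kJ/s.
1.346 > 0.7906, so adding shiners raises the average — include it.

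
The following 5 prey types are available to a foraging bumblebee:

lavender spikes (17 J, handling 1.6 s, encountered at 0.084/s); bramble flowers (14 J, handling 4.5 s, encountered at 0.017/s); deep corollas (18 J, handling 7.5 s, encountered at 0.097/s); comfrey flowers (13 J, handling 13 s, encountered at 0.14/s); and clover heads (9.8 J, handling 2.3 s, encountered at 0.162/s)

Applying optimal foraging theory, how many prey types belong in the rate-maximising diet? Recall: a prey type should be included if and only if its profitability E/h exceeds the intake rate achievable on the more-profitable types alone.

Rank by E/h (J/s): lavender spikes 10.6, clover heads 4.26, bramble flowers 3.11, deep corollas 2.4, comfrey flowers 1. Include each in turn until the next type's E/h falls below the running intake rate.
Rate on top 1: 1.259. clover heads: 4.26 > 1.259 → include.
Rate on top 2: 2.001. bramble flowers: 3.11 > 2.001 → include.
Rate on top 3: 2.055. deep corollas: 2.4 > 2.055 → include.
Rate on top 4: 2.163. comfrey flowers: 1 < 2.163 → exclude; stop.
Optimal diet: lavender spikes, clover heads, bramble flowers, deep corollas — 4 of 5 types.

4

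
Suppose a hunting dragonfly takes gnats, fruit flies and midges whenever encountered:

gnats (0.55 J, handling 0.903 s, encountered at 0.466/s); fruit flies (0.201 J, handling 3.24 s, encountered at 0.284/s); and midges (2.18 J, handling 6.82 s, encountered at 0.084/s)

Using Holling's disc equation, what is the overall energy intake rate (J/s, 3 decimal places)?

Energy encountered per unit search time: 0.466×0.55 + 0.284×0.201 + 0.084×2.18 = 0.4965 J/s.
Handling time per unit search time: 0.466×0.903 + 0.284×3.24 + 0.084×6.82 = 1.914.
Rate = 0.4965/(1 + 1.914) = 0.1704 J/s.

0.170 J/s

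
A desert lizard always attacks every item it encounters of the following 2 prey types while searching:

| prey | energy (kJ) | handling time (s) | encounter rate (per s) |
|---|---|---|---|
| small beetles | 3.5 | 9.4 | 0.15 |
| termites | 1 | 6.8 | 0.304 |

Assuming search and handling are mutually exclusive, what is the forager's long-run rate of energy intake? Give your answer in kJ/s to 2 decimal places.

R = Σλ_iE_i / (1 + Σλ_ih_i)
Numerator: 0.15×3.5 + 0.304×1 = 0.829
Denominator: 1 + 0.15×9.4 + 0.304×6.8 = 4.477
R = 0.829/4.477 = 0.1852 kJ/s

0.19 kJ/s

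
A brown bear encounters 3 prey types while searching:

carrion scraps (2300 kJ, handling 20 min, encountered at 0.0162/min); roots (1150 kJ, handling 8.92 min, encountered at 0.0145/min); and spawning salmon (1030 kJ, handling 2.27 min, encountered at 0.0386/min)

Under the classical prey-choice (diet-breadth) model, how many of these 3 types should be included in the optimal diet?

3

Rank by E/h (kJ/min): spawning salmon 454, roots 129, carrion scraps 115. Include each in turn until the next type's E/h falls below the running intake rate.
Rate on top 1: 36.55. roots: 129 > 36.55 → include.
Rate on top 2: 46.37. carrion scraps: 115 > 46.37 → include.
Optimal diet: spawning salmon, roots, carrion scraps — 3 of 3 types.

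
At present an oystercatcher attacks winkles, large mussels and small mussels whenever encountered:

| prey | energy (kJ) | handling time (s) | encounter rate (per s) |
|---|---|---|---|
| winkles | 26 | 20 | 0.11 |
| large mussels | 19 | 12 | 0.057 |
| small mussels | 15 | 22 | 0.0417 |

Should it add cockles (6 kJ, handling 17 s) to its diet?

No

On winkles, large mussels and small mussels alone, R = ΣλE/(1+Σλh) = 4.569/4.801 = 0.9515 kJ/s.
cockles: E/h = 6/17 = 0.3529 kJ/s.
0.3529 < 0.9515, so adding cockles would lower the average — exclude it.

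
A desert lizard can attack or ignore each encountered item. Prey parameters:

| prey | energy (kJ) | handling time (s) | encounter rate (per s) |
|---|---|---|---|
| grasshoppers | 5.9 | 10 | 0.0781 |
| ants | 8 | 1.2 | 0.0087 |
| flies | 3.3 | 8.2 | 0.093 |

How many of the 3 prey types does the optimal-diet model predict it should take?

3

Profitabilities (E/h, kJ/s): ants 6.67, grasshoppers 0.59, flies 0.402. Add prey in this order while the next type's profitability exceeds the intake rate on those already taken.
Rate on top 1: 0.06888. grasshoppers: 0.59 > 0.06888 → include.
Rate on top 2: 0.2961. flies: 0.402 > 0.2961 → include.
Optimal diet: ants, grasshoppers, flies — 3 of 3 types.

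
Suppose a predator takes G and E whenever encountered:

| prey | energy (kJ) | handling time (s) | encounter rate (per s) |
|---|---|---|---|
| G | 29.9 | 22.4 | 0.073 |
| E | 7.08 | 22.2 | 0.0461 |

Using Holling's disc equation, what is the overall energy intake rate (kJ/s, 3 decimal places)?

R = (0.073×29.9 + 0.0461×7.08) / (1 + 0.073×22.4 + 0.0461×22.2) = 2.509/3.659 = 0.6858 kJ/s.

0.686 kJ/s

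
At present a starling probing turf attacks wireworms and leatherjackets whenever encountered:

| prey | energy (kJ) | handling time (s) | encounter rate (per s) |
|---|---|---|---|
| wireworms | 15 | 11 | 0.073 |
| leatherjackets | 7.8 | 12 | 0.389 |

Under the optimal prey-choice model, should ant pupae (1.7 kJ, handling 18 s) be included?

On wireworms and leatherjackets alone, R = ΣλE/(1+Σλh) = 4.129/6.471 = 0.6381 kJ/s.
ant pupae: E/h = 1.7/18 = 0.09444 kJ/s.
Since 0.09444 < R, time spent handling ant pupae is better spent searching.

No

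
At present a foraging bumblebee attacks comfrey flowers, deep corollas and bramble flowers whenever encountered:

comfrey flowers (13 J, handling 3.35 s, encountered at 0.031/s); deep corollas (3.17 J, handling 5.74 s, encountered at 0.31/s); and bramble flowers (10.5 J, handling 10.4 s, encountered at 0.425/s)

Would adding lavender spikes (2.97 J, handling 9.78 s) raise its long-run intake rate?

No

On comfrey flowers, deep corollas and bramble flowers alone, R = ΣλE/(1+Σλh) = 5.848/7.303 = 0.8008 J/s.
lavender spikes: E/h = 2.97/9.78 = 0.3037 J/s.
0.3037 < 0.8008, so adding lavender spikes would lower the average — exclude it.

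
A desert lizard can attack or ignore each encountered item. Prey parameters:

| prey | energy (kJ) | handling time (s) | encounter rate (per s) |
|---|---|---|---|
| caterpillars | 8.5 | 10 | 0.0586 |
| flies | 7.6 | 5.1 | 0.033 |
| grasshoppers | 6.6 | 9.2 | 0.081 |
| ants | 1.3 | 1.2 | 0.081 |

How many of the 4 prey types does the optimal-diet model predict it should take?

E/h in descending order: flies 1.49, ants 1.08, caterpillars 0.85, grasshoppers 0.717 kJ/s. The optimal diet is the largest prefix of this list for which every included type satisfies E_i/h_i > R on the types above it.
Rate on top 1: 0.2147. ants: 1.08 > 0.2147 → include.
Rate on top 2: 0.2814. caterpillars: 0.85 > 0.2814 → include.
Rate on top 3: 0.4614. grasshoppers: 0.717 > 0.4614 → include.
Optimal diet: flies, ants, caterpillars, grasshoppers — 4 of 4 types.

4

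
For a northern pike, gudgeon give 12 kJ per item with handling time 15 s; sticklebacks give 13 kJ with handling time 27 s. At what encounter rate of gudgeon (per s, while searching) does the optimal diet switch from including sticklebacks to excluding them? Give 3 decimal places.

The zero-one rule: include sticklebacks iff E₂/h₂ > λE₁/(1+λh₁). Equality gives the switch point.
λE₁h₂ = E₂ + λE₂h₁ ⇒ λ = E₂/(E₁h₂ − E₂h₁) = 13/(324 − 195) = 0.1008 per s.

0.101 per s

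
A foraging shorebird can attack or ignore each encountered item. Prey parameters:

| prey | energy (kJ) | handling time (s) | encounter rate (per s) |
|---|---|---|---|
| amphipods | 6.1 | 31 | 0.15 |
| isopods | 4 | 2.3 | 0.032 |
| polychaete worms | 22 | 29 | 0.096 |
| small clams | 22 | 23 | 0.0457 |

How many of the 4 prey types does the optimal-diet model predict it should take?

3

Rank by E/h (kJ/s): isopods 1.74, small clams 0.957, polychaete worms 0.759, amphipods 0.197. Include each in turn until the next type's E/h falls below the running intake rate.
Rate on top 1: 0.1192. small clams: 0.957 > 0.1192 → include.
Rate on top 2: 0.5334. polychaete worms: 0.759 > 0.5334 → include.
Rate on top 3: 0.6612. amphipods: 0.197 < 0.6612 → exclude; stop.
Optimal diet: isopods, small clams, polychaete worms — 3 of 4 types.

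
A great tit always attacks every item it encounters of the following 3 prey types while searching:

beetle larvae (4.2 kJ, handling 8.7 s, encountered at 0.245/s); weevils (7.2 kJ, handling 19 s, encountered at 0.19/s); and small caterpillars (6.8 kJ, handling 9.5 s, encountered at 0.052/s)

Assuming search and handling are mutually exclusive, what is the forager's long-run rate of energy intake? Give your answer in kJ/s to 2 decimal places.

0.38 kJ/s

Energy encountered per unit search time: 0.245×4.2 + 0.19×7.2 + 0.052×6.8 = 2.751 kJ/s.
Handling time per unit search time: 0.245×8.7 + 0.19×19 + 0.052×9.5 = 6.236.
Rate = 2.751/(1 + 6.236) = 0.3802 kJ/s.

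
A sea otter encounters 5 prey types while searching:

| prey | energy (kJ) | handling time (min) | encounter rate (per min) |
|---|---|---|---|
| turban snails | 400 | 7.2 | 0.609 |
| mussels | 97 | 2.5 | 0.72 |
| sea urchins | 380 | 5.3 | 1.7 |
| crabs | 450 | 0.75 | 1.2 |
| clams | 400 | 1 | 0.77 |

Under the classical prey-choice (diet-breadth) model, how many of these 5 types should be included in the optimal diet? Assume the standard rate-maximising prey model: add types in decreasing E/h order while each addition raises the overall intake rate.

2

Profitabilities (E/h, kJ/min): crabs 600, clams 400, sea urchins 71.7, turban snails 55.6, mussels 38.8. Add prey in this order while the next type's profitability exceeds the intake rate on those already taken.
Rate on top 1: 284.2. clams: 400 > 284.2 → include.
Rate on top 2: 317.6. sea urchins: 71.7 < 317.6 → exclude; stop.
Optimal diet: crabs, clams — 2 of 5 types.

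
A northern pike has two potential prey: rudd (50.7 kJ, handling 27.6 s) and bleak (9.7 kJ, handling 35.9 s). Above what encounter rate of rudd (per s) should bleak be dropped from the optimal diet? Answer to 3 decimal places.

0.006 per s

The zero-one rule: include bleak iff E₂/h₂ > λE₁/(1+λh₁). Equality gives the switch point.
λE₁h₂ = E₂ + λE₂h₁ ⇒ λ = E₂/(E₁h₂ − E₂h₁) = 9.7/(1820 − 267.7) = 0.006248 per s.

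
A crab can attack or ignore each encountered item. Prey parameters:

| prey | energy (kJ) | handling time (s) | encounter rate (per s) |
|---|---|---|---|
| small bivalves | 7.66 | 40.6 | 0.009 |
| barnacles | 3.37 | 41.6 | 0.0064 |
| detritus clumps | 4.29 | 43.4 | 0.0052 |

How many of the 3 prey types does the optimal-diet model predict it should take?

3

Profitabilities (E/h, kJ/s): small bivalves 0.189, detritus clumps 0.0988, barnacles 0.081. Add prey in this order while the next type's profitability exceeds the intake rate on those already taken.
Rate on top 1: 0.05049. detritus clumps: 0.0988 > 0.05049 → include.
Rate on top 2: 0.05735. barnacles: 0.081 > 0.05735 → include.
Optimal diet: small bivalves, detritus clumps, barnacles — 3 of 3 types.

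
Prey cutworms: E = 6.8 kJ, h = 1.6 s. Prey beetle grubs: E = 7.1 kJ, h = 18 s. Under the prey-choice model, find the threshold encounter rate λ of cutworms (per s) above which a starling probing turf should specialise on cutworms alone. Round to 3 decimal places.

The zero-one rule: include beetle grubs iff E₂/h₂ > λE₁/(1+λh₁). Equality gives the switch point.
λE₁h₂ = E₂ + λE₂h₁ ⇒ λ = E₂/(E₁h₂ − E₂h₁) = 7.1/(122.4 − 11.36) = 0.06394 per s.

0.064 per s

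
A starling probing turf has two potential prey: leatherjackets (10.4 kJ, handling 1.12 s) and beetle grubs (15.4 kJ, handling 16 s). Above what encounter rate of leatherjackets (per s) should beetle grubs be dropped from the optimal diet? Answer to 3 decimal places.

Drop beetle grubs once their profitability E₂/h₂ falls below the rate achievable on leatherjackets alone: E₂/h₂ = λE₁/(1 + λh₁).
Solve for λ: λE₁h₂ = E₂(1 + λh₁) → λ(E₁h₂ − E₂h₁) = E₂ → λ = E₂/(E₁h₂ − E₂h₁).
λ = 15.4/(10.4×16 − 15.4×1.12) = 15.4/149.2 = 0.1033 per s.

0.103 per s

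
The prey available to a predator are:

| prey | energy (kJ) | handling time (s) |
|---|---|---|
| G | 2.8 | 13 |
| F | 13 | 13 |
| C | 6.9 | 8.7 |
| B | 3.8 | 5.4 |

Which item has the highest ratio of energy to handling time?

Profitability E/h (kJ/s): G = 2.8/13 = 0.215, F = 13/13 = 1, C = 6.9/8.7 = 0.793, B = 3.8/5.4 = 0.704.
Ranked: F > C > B > G.

F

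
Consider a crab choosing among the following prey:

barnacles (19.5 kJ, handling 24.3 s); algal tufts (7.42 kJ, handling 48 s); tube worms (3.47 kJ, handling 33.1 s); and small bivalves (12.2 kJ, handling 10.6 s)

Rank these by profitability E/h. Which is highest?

In descending order of E/h:
small bivalves: 12.2/10.6 = 1.15 kJ/s
barnacles: 19.5/24.3 = 0.802 kJ/s
algal tufts: 7.42/48 = 0.155 kJ/s
tube worms: 3.47/33.1 = 0.105 kJ/s

small bivalves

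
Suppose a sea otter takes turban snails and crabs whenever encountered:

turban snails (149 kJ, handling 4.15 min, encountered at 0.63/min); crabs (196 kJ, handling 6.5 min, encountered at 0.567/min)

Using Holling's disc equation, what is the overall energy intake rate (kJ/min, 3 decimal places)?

R = Σλ_iE_i / (1 + Σλ_ih_i)
Numerator: 0.63×149 + 0.567×196 = 205
Denominator: 1 + 0.63×4.15 + 0.567×6.5 = 7.3
R = 205/7.3 = 28.08 kJ/min

28.082 kJ/min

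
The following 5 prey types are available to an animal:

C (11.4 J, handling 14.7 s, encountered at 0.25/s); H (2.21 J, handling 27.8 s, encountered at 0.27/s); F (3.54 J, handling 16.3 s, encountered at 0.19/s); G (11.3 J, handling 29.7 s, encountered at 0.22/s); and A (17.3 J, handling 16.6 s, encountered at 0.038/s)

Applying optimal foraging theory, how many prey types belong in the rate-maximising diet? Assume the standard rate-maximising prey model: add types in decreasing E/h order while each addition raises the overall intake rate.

E/h in descending order: A 1.04, C 0.776, G 0.38, F 0.217, H 0.0795 J/s. The optimal diet is the largest prefix of this list for which every included type satisfies E_i/h_i > R on the types above it.
Rate on top 1: 0.4031. C: 0.776 > 0.4031 → include.
Rate on top 2: 0.6611. G: 0.38 < 0.6611 → exclude; stop.
Optimal diet: A, C — 2 of 5 types.

2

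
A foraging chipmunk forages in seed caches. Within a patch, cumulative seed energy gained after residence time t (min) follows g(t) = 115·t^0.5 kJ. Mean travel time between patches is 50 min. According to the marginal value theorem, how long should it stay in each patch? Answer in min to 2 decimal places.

50.00 min

Maximise g(t)/(T+t): set derivative to zero → g'(t)(T+t) = g(t).
g'(t) = 0.5·115·t^-0.5. Setting 0.5·115·t^-0.5 = 115·t^0.5/(50+t) gives 0.5(50+t) = t, so 0.50·t = 0.5×50.
t* = 0.5×50/0.50 = 50 min.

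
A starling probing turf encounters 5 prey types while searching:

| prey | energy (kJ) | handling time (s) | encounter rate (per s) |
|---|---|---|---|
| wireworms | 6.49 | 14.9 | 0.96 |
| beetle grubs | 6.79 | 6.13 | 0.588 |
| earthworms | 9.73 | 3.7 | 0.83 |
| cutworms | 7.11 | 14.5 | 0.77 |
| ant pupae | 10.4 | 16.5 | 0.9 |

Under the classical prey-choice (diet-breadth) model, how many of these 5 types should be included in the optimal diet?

Profitabilities (E/h, kJ/s): earthworms 2.63, beetle grubs 1.11, ant pupae 0.63, cutworms 0.49, wireworms 0.436. Add prey in this order while the next type's profitability exceeds the intake rate on those already taken.
Rate on top 1: 1.984. beetle grubs: 1.11 < 1.984 → exclude; stop.
Optimal diet: earthworms — 1 of 5 types.

1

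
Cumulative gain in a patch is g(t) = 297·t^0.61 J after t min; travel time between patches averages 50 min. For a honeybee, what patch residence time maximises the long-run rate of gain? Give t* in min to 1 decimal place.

Maximise g(t)/(T+t): set derivative to zero → g'(t)(T+t) = g(t).
g'(t) = 0.61·297·t^-0.39. Setting 0.61·297·t^-0.39 = 297·t^0.61/(50+t) gives 0.61(50+t) = t, so 0.39·t = 0.61×50.
t* = 0.61×50/0.39 = 78.21 min.

78.2 min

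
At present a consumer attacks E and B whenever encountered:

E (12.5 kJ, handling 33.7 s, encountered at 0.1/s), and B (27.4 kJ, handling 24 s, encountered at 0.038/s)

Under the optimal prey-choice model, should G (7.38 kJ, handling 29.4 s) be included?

No

Current rate: (0.1×12.5 + 0.038×27.4)/(1 + 0.1×33.7 + 0.038×24) = 0.4338 kJ/s.
Profitability of G: 7.38/29.4 = 0.251 kJ/s.
Since 0.251 < R, time spent handling G is better spent searching.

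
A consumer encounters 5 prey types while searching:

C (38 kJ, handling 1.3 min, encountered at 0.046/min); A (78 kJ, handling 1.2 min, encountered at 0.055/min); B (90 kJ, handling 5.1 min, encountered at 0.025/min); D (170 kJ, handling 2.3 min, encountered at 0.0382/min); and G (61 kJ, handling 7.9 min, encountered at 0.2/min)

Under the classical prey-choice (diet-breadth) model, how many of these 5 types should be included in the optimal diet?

E/h in descending order: D 73.9, A 65, C 29.2, B 17.6, G 7.72 kJ/min. The optimal diet is the largest prefix of this list for which every included type satisfies E_i/h_i > R on the types above it.
Rate on top 1: 5.97. A: 65 > 5.97 → include.
Rate on top 2: 9.346. C: 29.2 > 9.346 → include.
Rate on top 3: 10.33. B: 17.6 > 10.33 → include.
Rate on top 4: 11.02. G: 7.72 < 11.02 → exclude; stop.
Optimal diet: D, A, C, B — 4 of 5 types.

4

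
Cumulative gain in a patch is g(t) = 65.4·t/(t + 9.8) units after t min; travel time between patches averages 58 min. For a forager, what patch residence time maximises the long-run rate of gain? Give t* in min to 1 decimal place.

Optimal t* satisfies g'(t*) = g(t*)/(T + t*).
g'(t) = 65.4·9.8/(t + 9.8)². Setting 65.4·9.8/(t+9.8)² = 65.4t/[(t+9.8)(58+t)] gives 9.8(58+t) = t(t+9.8), so t² = 9.8×58 = 568.4.
t* = √568.4 = 23.84 min.

23.8 min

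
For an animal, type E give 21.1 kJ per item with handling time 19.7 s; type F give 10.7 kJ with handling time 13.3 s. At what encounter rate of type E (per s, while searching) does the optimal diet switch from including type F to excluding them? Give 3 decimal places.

0.153 per s

At the threshold, the rate on type E alone equals the profitability of type F: λ·21.1/(1 + λ·19.7) = 10.7/13.3 = 0.8045.
Rearranging, λ(21.1 − 0.8045×19.7) = 0.8045, so λ = 0.8045/5.251 = 0.1532 per s.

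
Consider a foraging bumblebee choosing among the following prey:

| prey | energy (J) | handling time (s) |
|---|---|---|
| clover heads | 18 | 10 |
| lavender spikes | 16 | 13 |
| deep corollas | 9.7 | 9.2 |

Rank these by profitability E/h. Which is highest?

In descending order of E/h:
clover heads: 18/10 = 1.8 J/s
lavender spikes: 16/13 = 1.23 J/s
deep corollas: 9.7/9.2 = 1.05 J/s

clover heads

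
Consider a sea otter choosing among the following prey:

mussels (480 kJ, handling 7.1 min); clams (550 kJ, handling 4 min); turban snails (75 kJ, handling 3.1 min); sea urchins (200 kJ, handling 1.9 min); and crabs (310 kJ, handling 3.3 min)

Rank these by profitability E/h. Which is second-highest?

sea urchins

In descending order of E/h:
clams: 550/4 = 138 kJ/min
sea urchins: 200/1.9 = 105 kJ/min
crabs: 310/3.3 = 93.9 kJ/min
mussels: 480/7.1 = 67.6 kJ/min
turban snails: 75/3.1 = 24.2 kJ/min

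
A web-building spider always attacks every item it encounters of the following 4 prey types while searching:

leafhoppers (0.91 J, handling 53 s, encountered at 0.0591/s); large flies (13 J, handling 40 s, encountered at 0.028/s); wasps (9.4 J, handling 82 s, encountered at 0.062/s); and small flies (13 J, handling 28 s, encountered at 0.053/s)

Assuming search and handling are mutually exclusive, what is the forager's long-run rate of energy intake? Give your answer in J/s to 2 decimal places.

Energy encountered per unit search time: 0.0591×0.91 + 0.028×13 + 0.062×9.4 + 0.053×13 = 1.69 J/s.
Handling time per unit search time: 0.0591×53 + 0.028×40 + 0.062×82 + 0.053×28 = 10.82.
Rate = 1.69/(1 + 10.82) = 0.1429 J/s.

0.14 J/s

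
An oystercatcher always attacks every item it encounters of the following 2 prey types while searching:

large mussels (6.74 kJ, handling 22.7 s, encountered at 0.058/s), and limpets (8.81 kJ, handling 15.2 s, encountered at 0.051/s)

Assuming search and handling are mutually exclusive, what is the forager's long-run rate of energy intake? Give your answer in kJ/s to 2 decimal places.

0.27 kJ/s

R = Σλ_iE_i / (1 + Σλ_ih_i)
Numerator: 0.058×6.74 + 0.051×8.81 = 0.8402
Denominator: 1 + 0.058×22.7 + 0.051×15.2 = 3.092
R = 0.8402/3.092 = 0.2718 kJ/s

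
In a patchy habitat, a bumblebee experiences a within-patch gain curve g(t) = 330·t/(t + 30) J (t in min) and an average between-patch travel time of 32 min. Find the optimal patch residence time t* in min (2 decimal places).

Maximise g(t)/(T+t): set derivative to zero → g'(t)(T+t) = g(t).
g'(t) = 330·30/(t + 30)². Setting 330·30/(t+30)² = 330t/[(t+30)(32+t)] gives 30(32+t) = t(t+30), so t² = 30×32 = 960.
t* = √960 = 30.98 min.

30.98 min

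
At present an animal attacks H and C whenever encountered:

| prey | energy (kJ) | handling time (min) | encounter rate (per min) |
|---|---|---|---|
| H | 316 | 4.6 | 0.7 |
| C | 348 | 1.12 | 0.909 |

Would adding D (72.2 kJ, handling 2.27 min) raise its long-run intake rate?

No

Current rate: (0.7×316 + 0.909×348)/(1 + 0.7×4.6 + 0.909×1.12) = 102.6 kJ/min.
D: E/h = 72.2/2.27 = 31.81 kJ/min.
Since 31.81 < R, time spent handling D is better spent searching.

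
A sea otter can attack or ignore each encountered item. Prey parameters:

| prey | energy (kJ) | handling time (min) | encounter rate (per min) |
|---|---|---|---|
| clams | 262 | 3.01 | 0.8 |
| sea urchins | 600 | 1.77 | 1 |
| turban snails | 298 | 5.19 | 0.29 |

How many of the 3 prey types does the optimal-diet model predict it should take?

1

E/h in descending order: sea urchins 339, clams 87, turban snails 57.4 kJ/min. The optimal diet is the largest prefix of this list for which every included type satisfies E_i/h_i > R on the types above it.
Rate on top 1: 216.6. clams: 87 < 216.6 → exclude; stop.
Optimal diet: sea urchins — 1 of 3 types.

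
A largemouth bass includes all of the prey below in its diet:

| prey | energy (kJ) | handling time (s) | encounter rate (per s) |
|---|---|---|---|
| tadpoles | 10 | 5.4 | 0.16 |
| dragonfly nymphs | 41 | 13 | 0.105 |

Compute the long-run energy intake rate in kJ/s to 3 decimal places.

R = (0.16×10 + 0.105×41) / (1 + 0.16×5.4 + 0.105×13) = 5.905/3.229 = 1.829 kJ/s.

1.829 kJ/s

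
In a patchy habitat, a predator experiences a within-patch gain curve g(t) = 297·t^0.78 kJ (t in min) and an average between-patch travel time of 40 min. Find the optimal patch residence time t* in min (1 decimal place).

141.8 min

Maximise g(t)/(T+t): set derivative to zero → g'(t)(T+t) = g(t).
g'(t) = 0.78·297·t^-0.22. Setting 0.78·297·t^-0.22 = 297·t^0.78/(40+t) gives 0.78(40+t) = t, so 0.22·t = 0.78×40.
t* = 0.78×40/0.22 = 141.8 min.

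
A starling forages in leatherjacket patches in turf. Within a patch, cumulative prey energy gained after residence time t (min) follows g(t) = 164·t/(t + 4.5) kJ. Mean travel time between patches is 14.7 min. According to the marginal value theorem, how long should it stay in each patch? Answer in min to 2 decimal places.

8.13 min

Maximise g(t)/(T+t): set derivative to zero → g'(t)(T+t) = g(t).
g'(t) = 164·4.5/(t + 4.5)². Setting 164·4.5/(t+4.5)² = 164t/[(t+4.5)(14.7+t)] gives 4.5(14.7+t) = t(t+4.5), so t² = 4.5×14.7 = 66.15.
t* = √66.15 = 8.133 min.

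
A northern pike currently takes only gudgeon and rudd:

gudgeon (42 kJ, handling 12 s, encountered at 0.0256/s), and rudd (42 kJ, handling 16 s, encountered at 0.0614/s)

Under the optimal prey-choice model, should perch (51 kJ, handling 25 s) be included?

Current rate: (0.0256×42 + 0.0614×42)/(1 + 0.0256×12 + 0.0614×16) = 1.596 kJ/s.
perch: E/h = 51/25 = 2.04 kJ/s.
2.04 > 1.596, so adding perch raises the average — include it.

Yes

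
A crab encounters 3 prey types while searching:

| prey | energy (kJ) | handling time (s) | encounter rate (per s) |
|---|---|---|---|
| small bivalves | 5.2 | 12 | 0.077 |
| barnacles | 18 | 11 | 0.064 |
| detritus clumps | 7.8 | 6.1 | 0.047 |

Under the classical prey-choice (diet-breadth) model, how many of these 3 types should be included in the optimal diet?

2

Rank by E/h (kJ/s): barnacles 1.64, detritus clumps 1.28, small bivalves 0.433. Include each in turn until the next type's E/h falls below the running intake rate.
Rate on top 1: 0.6761. detritus clumps: 1.28 > 0.6761 → include.
Rate on top 2: 0.7628. small bivalves: 0.433 < 0.7628 → exclude; stop.
Optimal diet: barnacles, detritus clumps — 2 of 3 types.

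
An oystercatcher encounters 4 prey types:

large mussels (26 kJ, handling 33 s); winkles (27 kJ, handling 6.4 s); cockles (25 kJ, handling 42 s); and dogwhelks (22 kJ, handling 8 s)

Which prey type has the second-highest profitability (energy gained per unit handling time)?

Profitability E/h (kJ/s): large mussels = 26/33 = 0.788, winkles = 27/6.4 = 4.22, cockles = 25/42 = 0.595, dogwhelks = 22/8 = 2.75.
Ranked: winkles > dogwhelks > large mussels > cockles.

dogwhelks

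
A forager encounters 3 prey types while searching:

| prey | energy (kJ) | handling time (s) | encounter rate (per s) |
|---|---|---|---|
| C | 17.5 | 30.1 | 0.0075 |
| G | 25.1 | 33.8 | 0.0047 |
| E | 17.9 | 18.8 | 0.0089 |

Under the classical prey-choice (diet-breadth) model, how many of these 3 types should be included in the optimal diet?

Profitabilities (E/h, kJ/s): E 0.952, G 0.743, C 0.581. Add prey in this order while the next type's profitability exceeds the intake rate on those already taken.
Rate on top 1: 0.1365. G: 0.743 > 0.1365 → include.
Rate on top 2: 0.2091. C: 0.581 > 0.2091 → include.
Optimal diet: E, G, C — 3 of 3 types.

3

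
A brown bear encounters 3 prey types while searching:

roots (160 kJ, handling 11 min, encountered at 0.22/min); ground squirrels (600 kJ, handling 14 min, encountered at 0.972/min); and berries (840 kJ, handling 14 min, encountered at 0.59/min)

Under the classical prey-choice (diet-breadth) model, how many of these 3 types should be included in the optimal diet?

Profitabilities (E/h, kJ/min): berries 60, ground squirrels 42.9, roots 14.5. Add prey in this order while the next type's profitability exceeds the intake rate on those already taken.
Rate on top 1: 53.52. ground squirrels: 42.9 < 53.52 → exclude; stop.
Optimal diet: berries — 1 of 3 types.

1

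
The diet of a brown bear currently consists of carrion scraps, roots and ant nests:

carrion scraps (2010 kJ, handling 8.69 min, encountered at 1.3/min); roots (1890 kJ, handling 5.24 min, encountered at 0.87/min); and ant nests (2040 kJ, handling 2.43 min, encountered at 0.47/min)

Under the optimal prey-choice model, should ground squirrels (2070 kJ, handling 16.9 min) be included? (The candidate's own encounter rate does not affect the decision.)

On carrion scraps, roots and ant nests alone, R = ΣλE/(1+Σλh) = 5216/18 = 289.8 kJ/min.
Profitability of ground squirrels: 2070/16.9 = 122.5 kJ/min.
122.5 < 289.8, so adding ground squirrels would lower the average — exclude it.

No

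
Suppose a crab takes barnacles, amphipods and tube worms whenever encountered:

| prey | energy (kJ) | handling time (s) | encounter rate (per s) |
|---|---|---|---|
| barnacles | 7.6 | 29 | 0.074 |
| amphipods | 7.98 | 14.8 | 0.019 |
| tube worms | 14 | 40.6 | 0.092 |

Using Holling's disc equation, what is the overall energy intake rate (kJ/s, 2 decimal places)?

0.28 kJ/s

R = (0.074×7.6 + 0.019×7.98 + 0.092×14) / (1 + 0.074×29 + 0.019×14.8 + 0.092×40.6) = 2.002/7.162 = 0.2795 kJ/s.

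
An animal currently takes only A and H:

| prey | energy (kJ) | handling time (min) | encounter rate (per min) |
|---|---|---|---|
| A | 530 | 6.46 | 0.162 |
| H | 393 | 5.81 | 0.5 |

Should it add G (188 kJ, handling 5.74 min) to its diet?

No

Intake rate on the current diet: R = (0.162×530 + 0.5×393) / (1 + 0.162×6.46 + 0.5×5.81) = 282.4/4.952 = 57.02 kJ/min.
G: E/h = 188/5.74 = 32.75 kJ/min.
32.75 < 57.02, so adding G would lower the average — exclude it.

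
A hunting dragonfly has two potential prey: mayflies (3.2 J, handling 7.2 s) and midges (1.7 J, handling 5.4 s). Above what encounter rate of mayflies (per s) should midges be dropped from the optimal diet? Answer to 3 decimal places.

0.337 per s

At the threshold, the rate on mayflies alone equals the profitability of midges: λ·3.2/(1 + λ·7.2) = 1.7/5.4 = 0.3148.
Rearranging, λ(3.2 − 0.3148×7.2) = 0.3148, so λ = 0.3148/0.9333 = 0.3373 per s.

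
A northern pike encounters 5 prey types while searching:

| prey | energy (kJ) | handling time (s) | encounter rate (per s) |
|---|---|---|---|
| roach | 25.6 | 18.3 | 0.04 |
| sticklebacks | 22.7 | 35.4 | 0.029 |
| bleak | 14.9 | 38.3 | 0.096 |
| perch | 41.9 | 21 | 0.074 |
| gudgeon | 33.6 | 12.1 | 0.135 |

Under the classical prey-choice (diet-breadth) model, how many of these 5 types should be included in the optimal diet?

Profitabilities (E/h, kJ/s): gudgeon 2.78, perch 2, roach 1.4, sticklebacks 0.641, bleak 0.389. Add prey in this order while the next type's profitability exceeds the intake rate on those already taken.
Rate on top 1: 1.722. perch: 2 > 1.722 → include.
Rate on top 2: 1.824. roach: 1.4 < 1.824 → exclude; stop.
Optimal diet: gudgeon, perch — 2 of 5 types.

2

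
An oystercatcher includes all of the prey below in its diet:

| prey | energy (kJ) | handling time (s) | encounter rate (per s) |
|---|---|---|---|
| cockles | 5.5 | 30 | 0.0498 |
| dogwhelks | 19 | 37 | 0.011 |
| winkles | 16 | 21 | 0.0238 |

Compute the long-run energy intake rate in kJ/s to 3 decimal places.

0.254 kJ/s

R = (0.0498×5.5 + 0.011×19 + 0.0238×16) / (1 + 0.0498×30 + 0.011×37 + 0.0238×21) = 0.8637/3.401 = 0.254 kJ/s.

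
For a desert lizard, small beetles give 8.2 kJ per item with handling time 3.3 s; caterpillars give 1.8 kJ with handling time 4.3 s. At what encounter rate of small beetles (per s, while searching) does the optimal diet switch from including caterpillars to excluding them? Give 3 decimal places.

At the threshold, the rate on small beetles alone equals the profitability of caterpillars: λ·8.2/(1 + λ·3.3) = 1.8/4.3 = 0.4186.
Rearranging, λ(8.2 − 0.4186×3.3) = 0.4186, so λ = 0.4186/6.819 = 0.06139 per s.

0.061 per s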